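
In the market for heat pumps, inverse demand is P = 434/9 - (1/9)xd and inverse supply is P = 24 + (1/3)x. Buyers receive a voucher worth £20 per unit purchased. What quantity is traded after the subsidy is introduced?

Pre-subsidy: 434/9 - (1/9)x = 24 + (1/3)x gives x* = 54.5 and P* = 253/6.
With the rebate, buyers effectively pay Pb = Ps − 20, where Ps is the price sellers receive.
On the curves, Pb = 434/9 - (1/9)x and Ps = 24 + (1/3)x; the wedge Ps − Pb = 20 gives 24 + (1/3)x − (434/9 - (1/9)x) = 20, so x' = 99.5.
Then Pb = 434/9 − (1/9)·99.5 = 223/6 and Ps = 24 + (1/3)·99.5 = 343/6.

x' = 99.5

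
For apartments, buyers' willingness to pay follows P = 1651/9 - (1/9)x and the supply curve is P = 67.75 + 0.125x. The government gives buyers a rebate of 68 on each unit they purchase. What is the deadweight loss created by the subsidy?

Pre-subsidy: 1651/9 - (1/9)x = 67.75 + 0.125x gives x* = 490 and P* = 129.
With the rebate, buyers effectively pay Pb = Ps − 68, where Ps is the price sellers receive.
On the curves, Pb = 1651/9 - (1/9)x and Ps = 67.75 + 0.125x; the wedge Ps − Pb = 68 gives 67.75 + 0.125x − (1651/9 - (1/9)x) = 68, so x' = 778.
Then Pb = 1651/9 − (1/9)·778 = 97 and Ps = 67.75 + 0.125·778 = 165.
The subsidy expands output by 778 − 490 = 288 past the efficient level; on those units the gap between marginal cost and willingness to pay runs from 0 up to 68.
DWL = ½ × 68 × 288 = 9792.

Deadweight loss = 9792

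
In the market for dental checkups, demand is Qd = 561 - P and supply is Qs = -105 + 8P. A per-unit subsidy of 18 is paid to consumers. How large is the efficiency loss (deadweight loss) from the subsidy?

Deadweight loss = 144

Pre-subsidy: 561 - P = -105 + 8P gives P* = 74, Q* = 487.
With the rebate, buyers effectively pay Pb = Ps − 18, where Ps is the price sellers receive.
Demand in terms of Ps becomes Qd = 561 − 1(Ps − 18) = 579 - Ps. Setting this equal to supply: 579 - Ps = -105 + 8Ps, so Ps = 76.
Buyers pay Pb = 76 − 18 = 58; Q' = -105 + 8·76 = 503.
The subsidy expands output by 503 − 487 = 16 past the efficient level; on those units the gap between marginal cost and willingness to pay runs from 0 up to 18.
DWL = ½ × 18 × 16 = 144.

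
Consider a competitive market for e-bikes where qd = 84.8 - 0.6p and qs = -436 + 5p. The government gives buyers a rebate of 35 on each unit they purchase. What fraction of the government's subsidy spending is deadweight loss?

DWL / government spending = 75/382

Pre-subsidy: 84.8 - 0.6p = -436 + 5p gives p* = 93, q* = 29.
With the rebate, buyers effectively pay pb = ps − 35, where ps is the price sellers receive.
Demand in terms of ps becomes qd = 84.8 − 0.6(ps − 35) = 105.8 - 0.6ps. Setting this equal to supply: 105.8 - 0.6ps = -436 + 5ps, so ps = 96.75.
Buyers pay pb = 96.75 − 35 = 61.75; q' = -436 + 5·96.75 = 47.75.
ΔCS = ½(29 + 47.75)(93 − 61.75) = 1199.21875; ΔPS = ½(29 + 47.75)(96.75 − 93) = 143.90625.
Government spending = 35 × 47.75 = 1671.25.
DWL = ½ × 35 × (47.75 − 29) = 328.125; fraction = 328.125 / 1671.25 = 75/382.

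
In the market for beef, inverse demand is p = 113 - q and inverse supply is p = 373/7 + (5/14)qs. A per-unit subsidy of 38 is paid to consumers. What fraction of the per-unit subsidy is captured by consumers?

Consumer share = 14/19

Pre-subsidy: 113 - q = 373/7 + (5/14)q gives q* = 44 and p* = 69.
With the rebate, buyers effectively pay pb = ps − 38, where ps is the price sellers receive.
On the curves, pb = 113 - q and ps = 373/7 + (5/14)q; the wedge ps − pb = 38 gives 373/7 + (5/14)q − (113 - q) = 38, so q' = 72.
Then pb = 113 − 1·72 = 41 and ps = 373/7 + (5/14)·72 = 79.
Buyers' price falls by p* − pb = 69 − 41 = 28; sellers' price rises by ps − p* = 79 − 69 = 10.
So consumers capture 28/38 = 14/19 of each unit of subsidy.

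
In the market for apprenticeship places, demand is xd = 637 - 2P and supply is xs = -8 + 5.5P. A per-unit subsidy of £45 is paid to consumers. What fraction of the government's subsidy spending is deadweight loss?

DWL / government spending = 11/177

Pre-subsidy: 637 - 2P = -8 + 5.5P gives P* = 86, x* = 465.
With the rebate, buyers effectively pay Pb = Ps − 45, where Ps is the price sellers receive.
Demand in terms of Ps becomes xd = 637 − 2(Ps − 45) = 727 - 2Ps. Setting this equal to supply: 727 - 2Ps = -8 + 5.5Ps, so Ps = 98.
Buyers pay Pb = 98 − 45 = 53; x' = -8 + 5.5·98 = 531.
ΔCS = ½(465 + 531)(86 − 53) = 16434; ΔPS = ½(465 + 531)(98 − 86) = 5976.
Government spending = 45 × 531 = 23895.
DWL = ½ × 45 × (531 − 465) = 1485; fraction = 1485 / 23895 = 11/177.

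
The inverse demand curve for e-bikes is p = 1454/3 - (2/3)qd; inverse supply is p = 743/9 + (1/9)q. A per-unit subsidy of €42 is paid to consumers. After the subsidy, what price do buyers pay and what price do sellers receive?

Buyers pay €104; sellers receive €146

Pre-subsidy: 1454/3 - (2/3)q = 743/9 + (1/9)q gives q* = 517 and p* = 140.
With the rebate, buyers effectively pay pb = ps − 42, where ps is the price sellers receive.
On the curves, pb = 1454/3 - (2/3)q and ps = 743/9 + (1/9)q; the wedge ps − pb = 42 gives 743/9 + (1/9)q − (1454/3 - (2/3)q) = 42, so q' = 571.
Then pb = 1454/3 − (2/3)·571 = 104 and ps = 743/9 + (1/9)·571 = 146.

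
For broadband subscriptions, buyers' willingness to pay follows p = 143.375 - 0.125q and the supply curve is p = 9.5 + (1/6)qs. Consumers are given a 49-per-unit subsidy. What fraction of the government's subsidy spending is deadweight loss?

DWL / government spending = 28/209

Pre-subsidy: 143.375 - 0.125q = 9.5 + (1/6)q gives q* = 459 and p* = 86.
With the rebate, buyers effectively pay pb = ps − 49, where ps is the price sellers receive.
On the curves, pb = 143.375 - 0.125q and ps = 9.5 + (1/6)q; the wedge ps − pb = 49 gives 9.5 + (1/6)q − (143.375 - 0.125q) = 49, so q' = 627.
Then pb = 143.375 − 0.125·627 = 65 and ps = 9.5 + (1/6)·627 = 114.
ΔCS = ½(459 + 627)(86 − 65) = 11403; ΔPS = ½(459 + 627)(114 − 86) = 15204.
Government spending = 49 × 627 = 30723.
DWL = ½ × 49 × (627 − 459) = 4116; fraction = 4116 / 30723 = 28/209.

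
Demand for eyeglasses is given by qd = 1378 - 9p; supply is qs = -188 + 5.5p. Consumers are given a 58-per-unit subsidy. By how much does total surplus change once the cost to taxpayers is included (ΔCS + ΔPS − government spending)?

Pre-subsidy: 1378 - 9p = -188 + 5.5p gives p* = 108, q* = 406.
With the rebate, buyers effectively pay pb = ps − 58, where ps is the price sellers receive.
Demand in terms of ps becomes qd = 1378 − 9(ps − 58) = 1900 - 9ps. Setting this equal to supply: 1900 - 9ps = -188 + 5.5ps, so ps = 144.
Buyers pay pb = 144 − 58 = 86; q' = -188 + 5.5·144 = 604.
ΔCS = ½(406 + 604)(108 − 86) = 11110; ΔPS = ½(406 + 604)(144 − 108) = 18180.
Government spending = 58 × 604 = 35032.
Net change = 11110 + 18180 − 35032 = -5742. The loss equals the DWL triangle ½·58·198.

Net change in total surplus = -5742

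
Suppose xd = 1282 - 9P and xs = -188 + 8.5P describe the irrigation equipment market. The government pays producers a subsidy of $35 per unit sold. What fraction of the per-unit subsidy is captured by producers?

Pre-subsidy: 1282 - 9P = -188 + 8.5P gives P* = 84, x* = 526.
With the subsidy, sellers receive Ps = Pb + 35 for each unit, where Pb is the price buyers pay.
Supply in terms of Pb becomes xs = -188 + 8.5(Pb + 35) = 109.5 + 8.5Pb. Setting this equal to demand: 1282 - 9Pb = 109.5 + 8.5Pb, so Pb = 67.
Sellers receive Ps = 67 + 35 = 102; x' = 1282 − 9·67 = 679.
Buyers' price falls by P* − Pb = 84 − 67 = 17; sellers' price rises by Ps − P* = 102 − 84 = 18.
So producers capture 18/35 = 18/35 of each unit of subsidy.

Producer share = 18/35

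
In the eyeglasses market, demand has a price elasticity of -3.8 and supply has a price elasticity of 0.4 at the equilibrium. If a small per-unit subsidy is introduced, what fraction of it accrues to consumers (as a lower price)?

For a small subsidy around the equilibrium, the benefit split depends on the relative slopes, which at a point are proportional to the elasticities.
Buyer share = εs/(εs + |εd|) = 0.4/(0.4 + 3.8) = 2/21; seller share = |εd|/(εs + |εd|) = 19/21.

Consumer share = 2/21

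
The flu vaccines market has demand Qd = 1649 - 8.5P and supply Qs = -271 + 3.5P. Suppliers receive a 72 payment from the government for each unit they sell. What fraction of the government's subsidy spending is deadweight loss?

DWL / government spending = 21/110

Pre-subsidy: 1649 - 8.5P = -271 + 3.5P gives P* = 160, Q* = 289.
With the subsidy, sellers receive Ps = Pb + 72 for each unit, where Pb is the price buyers pay.
Supply in terms of Pb becomes Qs = -271 + 3.5(Pb + 72) = -19 + 3.5Pb. Setting this equal to demand: 1649 - 8.5Pb = -19 + 3.5Pb, so Pb = 139.
Sellers receive Ps = 139 + 72 = 211; Q' = 1649 − 8.5·139 = 467.5.
ΔCS = ½(289 + 467.5)(160 − 139) = 7943.25; ΔPS = ½(289 + 467.5)(211 − 160) = 19290.75.
Government spending = 72 × 467.5 = 33660.
DWL = ½ × 72 × (467.5 − 289) = 6426; fraction = 6426 / 33660 = 21/110.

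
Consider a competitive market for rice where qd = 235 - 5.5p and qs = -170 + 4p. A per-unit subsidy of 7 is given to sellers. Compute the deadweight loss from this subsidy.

Pre-subsidy: 235 - 5.5p = -170 + 4p gives p* = 810/19, q* = 10/19.
With the subsidy, sellers receive ps = pb + 7 for each unit, where pb is the price buyers pay.
Supply in terms of pb becomes qs = -170 + 4(pb + 7) = -142 + 4pb. Setting this equal to demand: 235 - 5.5pb = -142 + 4pb, so pb = 754/19.
Sellers receive ps = 754/19 + 7 = 887/19; q' = 235 − 5.5·(754/19) = 318/19.
The subsidy expands output by 318/19 − 10/19 = 308/19 past the efficient level; on those units the gap between marginal cost and willingness to pay runs from 0 up to 7.
DWL = ½ × 7 × 308/19 = 1078/19.

Deadweight loss = 1078/19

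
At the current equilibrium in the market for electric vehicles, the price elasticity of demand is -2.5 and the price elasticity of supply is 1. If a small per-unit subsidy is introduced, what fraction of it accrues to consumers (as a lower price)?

For a small subsidy around the equilibrium, the benefit split depends on the relative slopes, which at a point are proportional to the elasticities.
Buyer share = εs/(εs + |εd|) = 1/(1 + 2.5) = 2/7; seller share = |εd|/(εs + |εd|) = 5/7.

Consumer share = 2/7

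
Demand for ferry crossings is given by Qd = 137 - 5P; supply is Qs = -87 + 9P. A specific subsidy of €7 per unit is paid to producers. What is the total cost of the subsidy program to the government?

Government cost = €556.5

Pre-subsidy: 137 - 5P = -87 + 9P gives P* = 16, Q* = 57.
With the subsidy, sellers receive Ps = Pb + 7 for each unit, where Pb is the price buyers pay.
Supply in terms of Pb becomes Qs = -87 + 9(Pb + 7) = -24 + 9Pb. Setting this equal to demand: 137 - 5Pb = -24 + 9Pb, so Pb = 11.5.
Sellers receive Ps = 11.5 + 7 = 18.5; Q' = 137 − 5·11.5 = 79.5.
Government outlay = subsidy × quantity = 7 × 79.5 = 556.5.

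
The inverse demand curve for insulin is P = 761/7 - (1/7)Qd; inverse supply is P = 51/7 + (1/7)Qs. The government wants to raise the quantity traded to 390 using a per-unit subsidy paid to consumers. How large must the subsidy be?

At Q = 390, from the demand curve buyers pay Pb = 761/7 − (1/7)·390 = 53; from the supply curve sellers need Ps = 51/7 + (1/7)·390 = 63.
The subsidy must fill the gap: s = Ps − Pb = 63 − 53 = 10.

Required subsidy s = 10 per unit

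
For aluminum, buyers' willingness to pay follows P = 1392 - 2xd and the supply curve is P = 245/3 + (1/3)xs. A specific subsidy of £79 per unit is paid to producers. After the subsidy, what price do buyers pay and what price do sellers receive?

Buyers pay 1408/7; sellers receive 1961/7

Pre-subsidy: 1392 - 2x = 245/3 + (1/3)x gives x* = 3931/7 and P* = 1882/7.
With the subsidy, sellers receive Ps = Pb + 79 for each unit, where Pb is the price buyers pay.
On the curves, Pb = 1392 - 2x and Ps = 245/3 + (1/3)x; the wedge Ps − Pb = 79 gives 245/3 + (1/3)x − (1392 - 2x) = 79, so x' = 4168/7.
Then Pb = 1392 − 2·(4168/7) = 1408/7 and Ps = 245/3 + (1/3)·(4168/7) = 1961/7.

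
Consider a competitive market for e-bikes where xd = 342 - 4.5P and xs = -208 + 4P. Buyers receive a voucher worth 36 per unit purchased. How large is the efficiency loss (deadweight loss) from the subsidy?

Pre-subsidy: 342 - 4.5P = -208 + 4P gives P* = 1100/17, x* = 864/17.
With the rebate, buyers effectively pay Pb = Ps − 36, where Ps is the price sellers receive.
Demand in terms of Ps becomes xd = 342 − 4.5(Ps − 36) = 504 - 4.5Ps. Setting this equal to supply: 504 - 4.5Ps = -208 + 4Ps, so Ps = 1424/17.
Buyers pay Pb = 1424/17 − 36 = 812/17; x' = -208 + 4·(1424/17) = 2160/17.
The subsidy expands output by 2160/17 − 864/17 = 1296/17 past the efficient level; on those units the gap between marginal cost and willingness to pay runs from 0 up to 36.
DWL = ½ × 36 × 1296/17 = 23328/17.

Deadweight loss = 23328/17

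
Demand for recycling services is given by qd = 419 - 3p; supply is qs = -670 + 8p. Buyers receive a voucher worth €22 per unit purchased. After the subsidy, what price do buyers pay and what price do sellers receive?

Buyers pay €83; sellers receive €105

Pre-subsidy: 419 - 3p = -670 + 8p gives p* = 99, q* = 122.
With the rebate, buyers effectively pay pb = ps − 22, where ps is the price sellers receive.
Demand in terms of ps becomes qd = 419 − 3(ps − 22) = 485 - 3ps. Setting this equal to supply: 485 - 3ps = -670 + 8ps, so ps = 105.
Buyers pay pb = 105 − 22 = 83; q' = -670 + 8·105 = 170.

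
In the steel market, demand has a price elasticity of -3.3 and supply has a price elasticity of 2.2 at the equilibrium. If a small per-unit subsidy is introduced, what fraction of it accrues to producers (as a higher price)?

For a small subsidy around the equilibrium, the benefit split depends on the relative slopes, which at a point are proportional to the elasticities.
Buyer share = εs/(εs + |εd|) = 2.2/(2.2 + 3.3) = 0.4; seller share = |εd|/(εs + |εd|) = 0.6.
So producers capture 0.6 of the subsidy.

Producer share = 0.6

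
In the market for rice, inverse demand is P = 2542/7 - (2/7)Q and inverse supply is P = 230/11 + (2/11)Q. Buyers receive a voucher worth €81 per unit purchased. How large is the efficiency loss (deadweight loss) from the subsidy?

Deadweight loss = €7016.625

Pre-subsidy: 2542/7 - (2/7)Q = 230/11 + (2/11)Q gives Q* = 732 and P* = 154.
With the rebate, buyers effectively pay Pb = Ps − 81, where Ps is the price sellers receive.
On the curves, Pb = 2542/7 - (2/7)Q and Ps = 230/11 + (2/11)Q; the wedge Ps − Pb = 81 gives 230/11 + (2/11)Q − (2542/7 - (2/7)Q) = 81, so Q' = 905.25.
Then Pb = 2542/7 − (2/7)·905.25 = 104.5 and Ps = 230/11 + (2/11)·905.25 = 185.5.
The subsidy expands output by 905.25 − 732 = 173.25 past the efficient level; on those units the gap between marginal cost and willingness to pay runs from 0 up to 81.
DWL = ½ × 81 × 173.25 = 7016.625.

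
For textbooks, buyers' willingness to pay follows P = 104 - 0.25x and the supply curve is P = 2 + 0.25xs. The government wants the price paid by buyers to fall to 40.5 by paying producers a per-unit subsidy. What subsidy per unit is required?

Required subsidy s = 25 per unit

At a buyer price of 40.5, quantity demanded is 416 − 4·40.5 = 254.
Sellers supply 254 only when they receive Ps = 2 + 0.25·254 = 65.5.
s = Ps − Pb = 65.5 − 40.5 = 25.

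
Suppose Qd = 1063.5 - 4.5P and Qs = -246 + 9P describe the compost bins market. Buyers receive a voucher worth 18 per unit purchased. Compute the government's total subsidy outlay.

Pre-subsidy: 1063.5 - 4.5P = -246 + 9P gives P* = 97, Q* = 627.
With the rebate, buyers effectively pay Pb = Ps − 18, where Ps is the price sellers receive.
Demand in terms of Ps becomes Qd = 1063.5 − 4.5(Ps − 18) = 1144.5 - 4.5Ps. Setting this equal to supply: 1144.5 - 4.5Ps = -246 + 9Ps, so Ps = 103.
Buyers pay Pb = 103 − 18 = 85; Q' = -246 + 9·103 = 681.
Government outlay = subsidy × quantity = 18 × 681 = 12258.

Government cost = 12258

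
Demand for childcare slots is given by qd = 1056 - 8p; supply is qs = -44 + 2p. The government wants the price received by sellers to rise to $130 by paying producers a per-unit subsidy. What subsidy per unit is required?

At a seller price of 130, quantity supplied is -44 + 2·130 = 216.
Buyers absorb 216 only when they pay pb with 1056 − 8·pb = 216, i.e. pb = 105.
s = ps − pb = 130 − 105 = 25.

Required subsidy s = $25 per unit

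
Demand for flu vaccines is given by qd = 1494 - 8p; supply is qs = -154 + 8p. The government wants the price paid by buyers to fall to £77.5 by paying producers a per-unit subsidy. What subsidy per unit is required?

Required subsidy s = £51 per unit

At a buyer price of 77.5, quantity demanded is 1494 − 8·77.5 = 874.
Sellers supply 874 only when they receive ps with -154 + 8·ps = 874, i.e. ps = 128.5.
s = ps − pb = 128.5 − 77.5 = 51.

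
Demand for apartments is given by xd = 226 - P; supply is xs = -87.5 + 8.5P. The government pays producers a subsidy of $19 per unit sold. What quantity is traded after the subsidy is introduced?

Pre-subsidy: 226 - P = -87.5 + 8.5P gives P* = 33, x* = 193.
With the subsidy, sellers receive Ps = Pb + 19 for each unit, where Pb is the price buyers pay.
Supply in terms of Pb becomes xs = -87.5 + 8.5(Pb + 19) = 74 + 8.5Pb. Setting this equal to demand: 226 - Pb = 74 + 8.5Pb, so Pb = 16.
Sellers receive Ps = 16 + 19 = 35; x' = 226 − 1·16 = 210.

x' = 210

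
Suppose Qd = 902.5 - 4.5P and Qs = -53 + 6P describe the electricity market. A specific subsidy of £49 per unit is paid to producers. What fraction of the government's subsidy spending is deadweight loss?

DWL / government spending = 63/619

Pre-subsidy: 902.5 - 4.5P = -53 + 6P gives P* = 91, Q* = 493.
With the subsidy, sellers receive Ps = Pb + 49 for each unit, where Pb is the price buyers pay.
Supply in terms of Pb becomes Qs = -53 + 6(Pb + 49) = 241 + 6Pb. Setting this equal to demand: 902.5 - 4.5Pb = 241 + 6Pb, so Pb = 63.
Sellers receive Ps = 63 + 49 = 112; Q' = 902.5 − 4.5·63 = 619.
ΔCS = ½(493 + 619)(91 − 63) = 15568; ΔPS = ½(493 + 619)(112 − 91) = 11676.
Government spending = 49 × 619 = 30331.
DWL = ½ × 49 × (619 − 493) = 3087; fraction = 3087 / 30331 = 63/619.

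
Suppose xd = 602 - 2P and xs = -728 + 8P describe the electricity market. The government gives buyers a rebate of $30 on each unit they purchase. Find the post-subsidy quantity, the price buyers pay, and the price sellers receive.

Pre-subsidy: 602 - 2P = -728 + 8P gives P* = 133, x* = 336.
With the rebate, buyers effectively pay Pb = Ps − 30, where Ps is the price sellers receive.
Demand in terms of Ps becomes xd = 602 − 2(Ps − 30) = 662 - 2Ps. Setting this equal to supply: 662 - 2Ps = -728 + 8Ps, so Ps = 139.
Buyers pay Pb = 139 − 30 = 109; x' = -728 + 8·139 = 384.

x' = 384; buyers pay $109; sellers receive $139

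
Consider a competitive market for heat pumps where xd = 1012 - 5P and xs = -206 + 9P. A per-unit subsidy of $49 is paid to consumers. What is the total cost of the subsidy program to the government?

Pre-subsidy: 1012 - 5P = -206 + 9P gives P* = 87, x* = 577.
With the rebate, buyers effectively pay Pb = Ps − 49, where Ps is the price sellers receive.
Demand in terms of Ps becomes xd = 1012 − 5(Ps − 49) = 1257 - 5Ps. Setting this equal to supply: 1257 - 5Ps = -206 + 9Ps, so Ps = 104.5.
Buyers pay Pb = 104.5 − 49 = 55.5; x' = -206 + 9·104.5 = 734.5.
Government outlay = subsidy × quantity = 49 × 734.5 = 35990.5.

Government cost = $35990.5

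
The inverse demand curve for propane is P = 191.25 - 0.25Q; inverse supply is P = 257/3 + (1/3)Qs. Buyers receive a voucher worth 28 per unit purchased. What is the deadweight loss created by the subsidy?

Deadweight loss = 672

Pre-subsidy: 191.25 - 0.25Q = 257/3 + (1/3)Q gives Q* = 181 and P* = 146.
With the rebate, buyers effectively pay Pb = Ps − 28, where Ps is the price sellers receive.
On the curves, Pb = 191.25 - 0.25Q and Ps = 257/3 + (1/3)Q; the wedge Ps − Pb = 28 gives 257/3 + (1/3)Q − (191.25 - 0.25Q) = 28, so Q' = 229.
Then Pb = 191.25 − 0.25·229 = 134 and Ps = 257/3 + (1/3)·229 = 162.
The subsidy expands output by 229 − 181 = 48 past the efficient level; on those units the gap between marginal cost and willingness to pay runs from 0 up to 28.
DWL = ½ × 28 × 48 = 672.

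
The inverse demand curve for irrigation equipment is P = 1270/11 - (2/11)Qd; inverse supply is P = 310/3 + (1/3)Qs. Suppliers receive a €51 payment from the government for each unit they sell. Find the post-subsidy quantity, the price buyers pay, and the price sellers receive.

Pre-subsidy: 1270/11 - (2/11)Q = 310/3 + (1/3)Q gives Q* = 400/17 and P* = 1890/17.
With the subsidy, sellers receive Ps = Pb + 51 for each unit, where Pb is the price buyers pay.
On the curves, Pb = 1270/11 - (2/11)Q and Ps = 310/3 + (1/3)Q; the wedge Ps − Pb = 51 gives 310/3 + (1/3)Q − (1270/11 - (2/11)Q) = 51, so Q' = 2083/17.
Then Pb = 1270/11 − (2/11)·(2083/17) = 1584/17 and Ps = 310/3 + (1/3)·(2083/17) = 2451/17.

Q' = 2083/17; buyers pay 1584/17; sellers receive 2451/17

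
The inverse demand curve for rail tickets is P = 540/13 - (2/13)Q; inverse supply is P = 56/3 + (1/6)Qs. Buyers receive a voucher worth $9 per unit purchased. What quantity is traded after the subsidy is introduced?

Pre-subsidy: 540/13 - (2/13)Q = 56/3 + (1/6)Q gives Q* = 71.36 and P* = 30.56.
With the rebate, buyers effectively pay Pb = Ps − 9, where Ps is the price sellers receive.
On the curves, Pb = 540/13 - (2/13)Q and Ps = 56/3 + (1/6)Q; the wedge Ps − Pb = 9 gives 56/3 + (1/6)Q − (540/13 - (2/13)Q) = 9, so Q' = 99.44.
Then Pb = 540/13 − (2/13)·99.44 = 26.24 and Ps = 56/3 + (1/6)·99.44 = 35.24.

Q' = 99.44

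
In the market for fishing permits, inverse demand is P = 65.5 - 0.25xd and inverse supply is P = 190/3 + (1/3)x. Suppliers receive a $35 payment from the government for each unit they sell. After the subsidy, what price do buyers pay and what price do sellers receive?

Buyers pay 347/7; sellers receive 592/7

Pre-subsidy: 65.5 - 0.25x = 190/3 + (1/3)x gives x* = 26/7 and P* = 452/7.
With the subsidy, sellers receive Ps = Pb + 35 for each unit, where Pb is the price buyers pay.
On the curves, Pb = 65.5 - 0.25x and Ps = 190/3 + (1/3)x; the wedge Ps − Pb = 35 gives 190/3 + (1/3)x − (65.5 - 0.25x) = 35, so x' = 446/7.
Then Pb = 65.5 − 0.25·(446/7) = 347/7 and Ps = 190/3 + (1/3)·(446/7) = 592/7.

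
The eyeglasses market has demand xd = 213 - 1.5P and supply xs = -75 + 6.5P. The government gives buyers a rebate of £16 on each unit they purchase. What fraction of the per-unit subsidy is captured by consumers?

Consumer share = 0.8125

Pre-subsidy: 213 - 1.5P = -75 + 6.5P gives P* = 36, x* = 159.
With the rebate, buyers effectively pay Pb = Ps − 16, where Ps is the price sellers receive.
Demand in terms of Ps becomes xd = 213 − 1.5(Ps − 16) = 237 - 1.5Ps. Setting this equal to supply: 237 - 1.5Ps = -75 + 6.5Ps, so Ps = 39.
Buyers pay Pb = 39 − 16 = 23; x' = -75 + 6.5·39 = 178.5.
Buyers' price falls by P* − Pb = 36 − 23 = 13; sellers' price rises by Ps − P* = 39 − 36 = 3.
So consumers capture 13/16 = 0.8125 of each unit of subsidy.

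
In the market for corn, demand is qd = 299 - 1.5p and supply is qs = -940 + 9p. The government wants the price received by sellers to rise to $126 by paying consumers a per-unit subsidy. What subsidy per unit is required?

At a seller price of 126, quantity supplied is -940 + 9·126 = 194.
Buyers absorb 194 only when they pay pb with 299 − 1.5·pb = 194, i.e. pb = 70.
s = ps − pb = 126 − 70 = 56.

Required subsidy s = $56 per unit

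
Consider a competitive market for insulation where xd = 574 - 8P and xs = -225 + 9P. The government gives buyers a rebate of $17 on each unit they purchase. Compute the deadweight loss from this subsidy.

Pre-subsidy: 574 - 8P = -225 + 9P gives P* = 47, x* = 198.
With the rebate, buyers effectively pay Pb = Ps − 17, where Ps is the price sellers receive.
Demand in terms of Ps becomes xd = 574 − 8(Ps − 17) = 710 - 8Ps. Setting this equal to supply: 710 - 8Ps = -225 + 9Ps, so Ps = 55.
Buyers pay Pb = 55 − 17 = 38; x' = -225 + 9·55 = 270.
The subsidy expands output by 270 − 198 = 72 past the efficient level; on those units the gap between marginal cost and willingness to pay runs from 0 up to 17.
DWL = ½ × 17 × 72 = 612.

Deadweight loss = $612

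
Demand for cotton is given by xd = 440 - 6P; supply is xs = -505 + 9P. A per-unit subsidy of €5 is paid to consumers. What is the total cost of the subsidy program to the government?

Pre-subsidy: 440 - 6P = -505 + 9P gives P* = 63, x* = 62.
With the rebate, buyers effectively pay Pb = Ps − 5, where Ps is the price sellers receive.
Demand in terms of Ps becomes xd = 440 − 6(Ps − 5) = 470 - 6Ps. Setting this equal to supply: 470 - 6Ps = -505 + 9Ps, so Ps = 65.
Buyers pay Pb = 65 − 5 = 60; x' = -505 + 9·65 = 80.
Government outlay = subsidy × quantity = 5 × 80 = 400.

Government cost = €400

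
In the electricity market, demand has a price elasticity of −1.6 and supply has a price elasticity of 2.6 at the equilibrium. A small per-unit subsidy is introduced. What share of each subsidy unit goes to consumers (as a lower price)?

For a small subsidy around the equilibrium, the benefit split depends on the relative slopes, which at a point are proportional to the elasticities.
Buyer share = εs/(εs + |εd|) = 2.6/(2.6 + 1.6) = 13/21; seller share = |εd|/(εs + |εd|) = 8/21.

Consumer share = 13/21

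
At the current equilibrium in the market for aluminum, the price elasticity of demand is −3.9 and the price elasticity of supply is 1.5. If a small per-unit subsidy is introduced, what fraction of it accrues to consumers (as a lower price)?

For a small subsidy around the equilibrium, the benefit split depends on the relative slopes, which at a point are proportional to the elasticities.
Buyer share = εs/(εs + |εd|) = 1.5/(1.5 + 3.9) = 5/18; seller share = |εd|/(εs + |εd|) = 13/18.

Consumer share = 5/18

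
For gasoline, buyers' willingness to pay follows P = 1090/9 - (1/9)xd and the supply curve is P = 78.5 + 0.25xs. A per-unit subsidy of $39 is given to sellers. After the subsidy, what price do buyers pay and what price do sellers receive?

Pre-subsidy: 1090/9 - (1/9)x = 78.5 + 0.25x gives x* = 118 and P* = 108.
With the subsidy, sellers receive Ps = Pb + 39 for each unit, where Pb is the price buyers pay.
On the curves, Pb = 1090/9 - (1/9)x and Ps = 78.5 + 0.25x; the wedge Ps − Pb = 39 gives 78.5 + 0.25x − (1090/9 - (1/9)x) = 39, so x' = 226.
Then Pb = 1090/9 − (1/9)·226 = 96 and Ps = 78.5 + 0.25·226 = 135.

Buyers pay $96; sellers receive $135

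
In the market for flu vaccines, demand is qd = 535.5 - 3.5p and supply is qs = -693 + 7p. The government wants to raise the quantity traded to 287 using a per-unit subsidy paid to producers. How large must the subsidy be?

At q = 287, invert demand for the buyer price: pb = (535.5 − 287)/3.5 = 71; invert supply for the seller price: ps = (287 − (-693))/7 = 140.
The subsidy must fill the gap: s = ps − pb = 140 − 71 = 69.

Required subsidy s = 69 per unit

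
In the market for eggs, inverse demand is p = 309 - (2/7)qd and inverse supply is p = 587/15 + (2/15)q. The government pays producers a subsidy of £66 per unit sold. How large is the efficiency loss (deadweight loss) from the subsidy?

Pre-subsidy: 309 - (2/7)q = 587/15 + (2/15)q gives q* = 644 and p* = 125.
With the subsidy, sellers receive ps = pb + 66 for each unit, where pb is the price buyers pay.
On the curves, pb = 309 - (2/7)q and ps = 587/15 + (2/15)q; the wedge ps − pb = 66 gives 587/15 + (2/15)q − (309 - (2/7)q) = 66, so q' = 801.5.
Then pb = 309 − (2/7)·801.5 = 80 and ps = 587/15 + (2/15)·801.5 = 146.
The subsidy expands output by 801.5 − 644 = 157.5 past the efficient level; on those units the gap between marginal cost and willingness to pay runs from 0 up to 66.
DWL = ½ × 66 × 157.5 = 5197.5.

Deadweight loss = £5197.5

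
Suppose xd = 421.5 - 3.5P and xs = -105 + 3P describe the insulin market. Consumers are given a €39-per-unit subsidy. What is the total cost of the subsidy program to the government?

Government cost = €7839

Pre-subsidy: 421.5 - 3.5P = -105 + 3P gives P* = 81, x* = 138.
With the rebate, buyers effectively pay Pb = Ps − 39, where Ps is the price sellers receive.
Demand in terms of Ps becomes xd = 421.5 − 3.5(Ps − 39) = 558 - 3.5Ps. Setting this equal to supply: 558 - 3.5Ps = -105 + 3Ps, so Ps = 102.
Buyers pay Pb = 102 − 39 = 63; x' = -105 + 3·102 = 201.
Government outlay = subsidy × quantity = 39 × 201 = 7839.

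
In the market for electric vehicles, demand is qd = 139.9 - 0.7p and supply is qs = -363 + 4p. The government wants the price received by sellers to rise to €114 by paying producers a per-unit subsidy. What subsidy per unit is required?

At a seller price of 114, quantity supplied is -363 + 4·114 = 93.
Buyers absorb 93 only when they pay pb with 139.9 − 0.7·pb = 93, i.e. pb = 67.
s = ps − pb = 114 − 67 = 47.

Required subsidy s = €47 per unit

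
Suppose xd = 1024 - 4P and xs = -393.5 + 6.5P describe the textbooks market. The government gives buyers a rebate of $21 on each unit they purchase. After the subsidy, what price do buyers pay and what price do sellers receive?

Pre-subsidy: 1024 - 4P = -393.5 + 6.5P gives P* = 135, x* = 484.
With the rebate, buyers effectively pay Pb = Ps − 21, where Ps is the price sellers receive.
Demand in terms of Ps becomes xd = 1024 − 4(Ps − 21) = 1108 - 4Ps. Setting this equal to supply: 1108 - 4Ps = -393.5 + 6.5Ps, so Ps = 143.
Buyers pay Pb = 143 − 21 = 122; x' = -393.5 + 6.5·143 = 536.

Buyers pay $122; sellers receive $143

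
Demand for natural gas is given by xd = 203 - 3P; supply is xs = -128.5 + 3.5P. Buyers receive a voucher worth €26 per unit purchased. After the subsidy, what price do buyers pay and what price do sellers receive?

Buyers pay €37; sellers receive €63

Pre-subsidy: 203 - 3P = -128.5 + 3.5P gives P* = 51, x* = 50.
With the rebate, buyers effectively pay Pb = Ps − 26, where Ps is the price sellers receive.
Demand in terms of Ps becomes xd = 203 − 3(Ps − 26) = 281 - 3Ps. Setting this equal to supply: 281 - 3Ps = -128.5 + 3.5Ps, so Ps = 63.
Buyers pay Pb = 63 − 26 = 37; x' = -128.5 + 3.5·63 = 92.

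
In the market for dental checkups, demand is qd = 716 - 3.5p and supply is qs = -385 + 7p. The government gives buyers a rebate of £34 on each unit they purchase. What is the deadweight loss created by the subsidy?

Deadweight loss = 4046/3

Pre-subsidy: 716 - 3.5p = -385 + 7p gives p* = 734/7, q* = 349.
With the rebate, buyers effectively pay pb = ps − 34, where ps is the price sellers receive.
Demand in terms of ps becomes qd = 716 − 3.5(ps − 34) = 835 - 3.5ps. Setting this equal to supply: 835 - 3.5ps = -385 + 7ps, so ps = 2440/21.
Buyers pay pb = 2440/21 − 34 = 1726/21; q' = -385 + 7·(2440/21) = 1285/3.
The subsidy expands output by 1285/3 − 349 = 238/3 past the efficient level; on those units the gap between marginal cost and willingness to pay runs from 0 up to 34.
DWL = ½ × 34 × 238/3 = 4046/3.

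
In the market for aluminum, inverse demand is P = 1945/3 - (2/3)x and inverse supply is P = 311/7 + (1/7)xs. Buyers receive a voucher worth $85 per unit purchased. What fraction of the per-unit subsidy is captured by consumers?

Consumer share = 14/17

Pre-subsidy: 1945/3 - (2/3)x = 311/7 + (1/7)x gives x* = 746 and P* = 151.
With the rebate, buyers effectively pay Pb = Ps − 85, where Ps is the price sellers receive.
On the curves, Pb = 1945/3 - (2/3)x and Ps = 311/7 + (1/7)x; the wedge Ps − Pb = 85 gives 311/7 + (1/7)x − (1945/3 - (2/3)x) = 85, so x' = 851.
Then Pb = 1945/3 − (2/3)·851 = 81 and Ps = 311/7 + (1/7)·851 = 166.
Buyers' price falls by P* − Pb = 151 − 81 = 70; sellers' price rises by Ps − P* = 166 − 151 = 15.
So consumers capture 70/85 = 14/17 of each unit of subsidy.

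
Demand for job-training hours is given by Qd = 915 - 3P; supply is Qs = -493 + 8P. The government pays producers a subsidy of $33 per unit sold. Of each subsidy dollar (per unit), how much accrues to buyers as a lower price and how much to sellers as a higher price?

Pre-subsidy: 915 - 3P = -493 + 8P gives P* = 128, Q* = 531.
With the subsidy, sellers receive Ps = Pb + 33 for each unit, where Pb is the price buyers pay.
Supply in terms of Pb becomes Qs = -493 + 8(Pb + 33) = -229 + 8Pb. Setting this equal to demand: 915 - 3Pb = -229 + 8Pb, so Pb = 104.
Sellers receive Ps = 104 + 33 = 137; Q' = 915 − 3·104 = 603.
Buyers' price falls by P* − Pb = 128 − 104 = 24; sellers' price rises by Ps − P* = 137 − 128 = 9.

Buyers gain $24 per unit; sellers gain $9 per unit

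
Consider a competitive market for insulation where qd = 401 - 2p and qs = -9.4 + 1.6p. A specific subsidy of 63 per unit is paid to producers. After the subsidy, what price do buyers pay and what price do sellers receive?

Pre-subsidy: 401 - 2p = -9.4 + 1.6p gives p* = 114, q* = 173.
With the subsidy, sellers receive ps = pb + 63 for each unit, where pb is the price buyers pay.
Supply in terms of pb becomes qs = -9.4 + 1.6(pb + 63) = 91.4 + 1.6pb. Setting this equal to demand: 401 - 2pb = 91.4 + 1.6pb, so pb = 86.
Sellers receive ps = 86 + 63 = 149; q' = 401 − 2·86 = 229.

Buyers pay 86; sellers receive 149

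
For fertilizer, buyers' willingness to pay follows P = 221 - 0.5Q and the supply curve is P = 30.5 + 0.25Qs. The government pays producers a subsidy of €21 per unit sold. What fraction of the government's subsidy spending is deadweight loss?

DWL / government spending = 7/141

Pre-subsidy: 221 - 0.5Q = 30.5 + 0.25Q gives Q* = 254 and P* = 94.
With the subsidy, sellers receive Ps = Pb + 21 for each unit, where Pb is the price buyers pay.
On the curves, Pb = 221 - 0.5Q and Ps = 30.5 + 0.25Q; the wedge Ps − Pb = 21 gives 30.5 + 0.25Q − (221 - 0.5Q) = 21, so Q' = 282.
Then Pb = 221 − 0.5·282 = 80 and Ps = 30.5 + 0.25·282 = 101.
ΔCS = ½(254 + 282)(94 − 80) = 3752; ΔPS = ½(254 + 282)(101 − 94) = 1876.
Government spending = 21 × 282 = 5922.
DWL = ½ × 21 × (282 − 254) = 294; fraction = 294 / 5922 = 7/141.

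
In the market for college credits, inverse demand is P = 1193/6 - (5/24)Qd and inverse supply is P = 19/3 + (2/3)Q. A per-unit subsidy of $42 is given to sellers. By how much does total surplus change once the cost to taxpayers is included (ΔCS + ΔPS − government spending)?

Pre-subsidy: 1193/6 - (5/24)Q = 19/3 + (2/3)Q gives Q* = 220 and P* = 153.
With the subsidy, sellers receive Ps = Pb + 42 for each unit, where Pb is the price buyers pay.
On the curves, Pb = 1193/6 - (5/24)Q and Ps = 19/3 + (2/3)Q; the wedge Ps − Pb = 42 gives 19/3 + (2/3)Q − (1193/6 - (5/24)Q) = 42, so Q' = 268.
Then Pb = 1193/6 − (5/24)·268 = 143 and Ps = 19/3 + (2/3)·268 = 185.
ΔCS = ½(220 + 268)(153 − 143) = 2440; ΔPS = ½(220 + 268)(185 − 153) = 7808.
Government spending = 42 × 268 = 11256.
Net change = 2440 + 7808 − 11256 = -1008. The loss equals the DWL triangle ½·42·48.

Net change in total surplus = -$1008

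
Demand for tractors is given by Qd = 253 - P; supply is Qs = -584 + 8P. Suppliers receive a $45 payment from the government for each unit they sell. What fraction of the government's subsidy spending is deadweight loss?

DWL / government spending = 0.1

Pre-subsidy: 253 - P = -584 + 8P gives P* = 93, Q* = 160.
With the subsidy, sellers receive Ps = Pb + 45 for each unit, where Pb is the price buyers pay.
Supply in terms of Pb becomes Qs = -584 + 8(Pb + 45) = -224 + 8Pb. Setting this equal to demand: 253 - Pb = -224 + 8Pb, so Pb = 53.
Sellers receive Ps = 53 + 45 = 98; Q' = 253 − 1·53 = 200.
ΔCS = ½(160 + 200)(93 − 53) = 7200; ΔPS = ½(160 + 200)(98 − 93) = 900.
Government spending = 45 × 200 = 9000.
DWL = ½ × 45 × (200 − 160) = 900; fraction = 900 / 9000 = 0.1.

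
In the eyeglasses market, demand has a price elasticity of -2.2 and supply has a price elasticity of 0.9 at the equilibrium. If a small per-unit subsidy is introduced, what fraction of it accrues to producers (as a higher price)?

For a small subsidy around the equilibrium, the benefit split depends on the relative slopes, which at a point are proportional to the elasticities.
Buyer share = εs/(εs + |εd|) = 0.9/(0.9 + 2.2) = 9/31; seller share = |εd|/(εs + |εd|) = 22/31.
So producers capture 22/31 of the subsidy.

Producer share = 22/31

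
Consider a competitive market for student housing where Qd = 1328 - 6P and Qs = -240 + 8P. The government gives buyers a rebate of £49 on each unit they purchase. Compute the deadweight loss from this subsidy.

Deadweight loss = £4116

Pre-subsidy: 1328 - 6P = -240 + 8P gives P* = 112, Q* = 656.
With the rebate, buyers effectively pay Pb = Ps − 49, where Ps is the price sellers receive.
Demand in terms of Ps becomes Qd = 1328 − 6(Ps − 49) = 1622 - 6Ps. Setting this equal to supply: 1622 - 6Ps = -240 + 8Ps, so Ps = 133.
Buyers pay Pb = 133 − 49 = 84; Q' = -240 + 8·133 = 824.
The subsidy expands output by 824 − 656 = 168 past the efficient level; on those units the gap between marginal cost and willingness to pay runs from 0 up to 49.
DWL = ½ × 49 × 168 = 4116.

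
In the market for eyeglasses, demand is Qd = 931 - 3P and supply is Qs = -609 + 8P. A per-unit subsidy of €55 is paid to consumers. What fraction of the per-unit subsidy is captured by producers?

Pre-subsidy: 931 - 3P = -609 + 8P gives P* = 140, Q* = 511.
With the rebate, buyers effectively pay Pb = Ps − 55, where Ps is the price sellers receive.
Demand in terms of Ps becomes Qd = 931 − 3(Ps − 55) = 1096 - 3Ps. Setting this equal to supply: 1096 - 3Ps = -609 + 8Ps, so Ps = 155.
Buyers pay Pb = 155 − 55 = 100; Q' = -609 + 8·155 = 631.
Buyers' price falls by P* − Pb = 140 − 100 = 40; sellers' price rises by Ps − P* = 155 − 140 = 15.
So producers capture 15/55 = 3/11 of each unit of subsidy.

Producer share = 3/11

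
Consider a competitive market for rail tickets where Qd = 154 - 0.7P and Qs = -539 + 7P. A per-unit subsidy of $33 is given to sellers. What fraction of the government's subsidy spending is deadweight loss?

Pre-subsidy: 154 - 0.7P = -539 + 7P gives P* = 90, Q* = 91.
With the subsidy, sellers receive Ps = Pb + 33 for each unit, where Pb is the price buyers pay.
Supply in terms of Pb becomes Qs = -539 + 7(Pb + 33) = -308 + 7Pb. Setting this equal to demand: 154 - 0.7Pb = -308 + 7Pb, so Pb = 60.
Sellers receive Ps = 60 + 33 = 93; Q' = 154 − 0.7·60 = 112.
ΔCS = ½(91 + 112)(90 − 60) = 3045; ΔPS = ½(91 + 112)(93 − 90) = 304.5.
Government spending = 33 × 112 = 3696.
DWL = ½ × 33 × (112 − 91) = 346.5; fraction = 346.5 / 3696 = 0.09375.

DWL / government spending = 0.09375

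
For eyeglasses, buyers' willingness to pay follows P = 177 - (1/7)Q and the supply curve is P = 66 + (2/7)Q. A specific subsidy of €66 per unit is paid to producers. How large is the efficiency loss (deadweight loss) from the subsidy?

Deadweight loss = €5082

Pre-subsidy: 177 - (1/7)Q = 66 + (2/7)Q gives Q* = 259 and P* = 140.
With the subsidy, sellers receive Ps = Pb + 66 for each unit, where Pb is the price buyers pay.
On the curves, Pb = 177 - (1/7)Q and Ps = 66 + (2/7)Q; the wedge Ps − Pb = 66 gives 66 + (2/7)Q − (177 - (1/7)Q) = 66, so Q' = 413.
Then Pb = 177 − (1/7)·413 = 118 and Ps = 66 + (2/7)·413 = 184.
The subsidy expands output by 413 − 259 = 154 past the efficient level; on those units the gap between marginal cost and willingness to pay runs from 0 up to 66.
DWL = ½ × 66 × 154 = 5082.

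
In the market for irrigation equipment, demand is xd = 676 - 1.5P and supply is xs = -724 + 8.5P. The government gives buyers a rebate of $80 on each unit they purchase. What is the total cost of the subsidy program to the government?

Government cost = $45440

Pre-subsidy: 676 - 1.5P = -724 + 8.5P gives P* = 140, x* = 466.
With the rebate, buyers effectively pay Pb = Ps − 80, where Ps is the price sellers receive.
Demand in terms of Ps becomes xd = 676 − 1.5(Ps − 80) = 796 - 1.5Ps. Setting this equal to supply: 796 - 1.5Ps = -724 + 8.5Ps, so Ps = 152.
Buyers pay Pb = 152 − 80 = 72; x' = -724 + 8.5·152 = 568.
Government outlay = subsidy × quantity = 80 × 568 = 45440.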